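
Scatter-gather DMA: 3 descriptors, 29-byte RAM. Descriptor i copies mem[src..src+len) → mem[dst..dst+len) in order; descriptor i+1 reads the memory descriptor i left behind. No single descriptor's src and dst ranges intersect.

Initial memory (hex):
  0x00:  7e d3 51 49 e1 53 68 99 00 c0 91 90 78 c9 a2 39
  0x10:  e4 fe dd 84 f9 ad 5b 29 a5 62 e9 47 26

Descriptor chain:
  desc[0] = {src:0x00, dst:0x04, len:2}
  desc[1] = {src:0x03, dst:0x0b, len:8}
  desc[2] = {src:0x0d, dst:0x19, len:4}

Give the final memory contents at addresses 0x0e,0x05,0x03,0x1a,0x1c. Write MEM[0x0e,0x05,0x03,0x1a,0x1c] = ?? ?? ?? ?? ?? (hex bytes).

MEM[0x0e,0x05,0x03,0x1a,0x1c] = 68 d3 49 68 00

[0] 0x00->0x04 len=2 : 7e d3
[1] 0x03->0x0b len=8 : 49 7e d3 68 99 00 c0 91
[2] 0x0d->0x19 len=4 : d3 68 99 00
query mem[0x0e]=0x68, mem[0x05]=0xd3, mem[0x03]=0x49, mem[0x1a]=0x68, mem[0x1c]=0x00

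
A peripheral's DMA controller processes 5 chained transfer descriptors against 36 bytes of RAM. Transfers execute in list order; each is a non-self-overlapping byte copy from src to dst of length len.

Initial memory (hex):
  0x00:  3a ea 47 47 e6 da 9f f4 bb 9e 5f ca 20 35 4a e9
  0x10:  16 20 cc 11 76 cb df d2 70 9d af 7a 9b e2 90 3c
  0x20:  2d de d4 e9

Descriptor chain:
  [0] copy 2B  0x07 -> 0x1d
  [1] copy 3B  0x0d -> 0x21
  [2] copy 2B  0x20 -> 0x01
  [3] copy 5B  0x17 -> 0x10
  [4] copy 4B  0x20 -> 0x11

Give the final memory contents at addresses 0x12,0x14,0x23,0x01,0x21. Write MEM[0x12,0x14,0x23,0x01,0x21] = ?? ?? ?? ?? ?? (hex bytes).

#0 dst[0x1d+2] := {0xf4,0xbb}
#1 dst[0x21+3] := {0x35,0x4a,0xe9}
#2 dst[0x01+2] := {0x2d,0x35}
#3 dst[0x10+5] := {0xd2,0x70,0x9d,0xaf,0x7a}
#4 dst[0x11+4] := {0x2d,0x35,0x4a,0xe9}
query mem[0x12]=0x35, mem[0x14]=0xe9, mem[0x23]=0xe9, mem[0x01]=0x2d, mem[0x21]=0x35

MEM[0x12,0x14,0x23,0x01,0x21] = 35 e9 e9 2d 35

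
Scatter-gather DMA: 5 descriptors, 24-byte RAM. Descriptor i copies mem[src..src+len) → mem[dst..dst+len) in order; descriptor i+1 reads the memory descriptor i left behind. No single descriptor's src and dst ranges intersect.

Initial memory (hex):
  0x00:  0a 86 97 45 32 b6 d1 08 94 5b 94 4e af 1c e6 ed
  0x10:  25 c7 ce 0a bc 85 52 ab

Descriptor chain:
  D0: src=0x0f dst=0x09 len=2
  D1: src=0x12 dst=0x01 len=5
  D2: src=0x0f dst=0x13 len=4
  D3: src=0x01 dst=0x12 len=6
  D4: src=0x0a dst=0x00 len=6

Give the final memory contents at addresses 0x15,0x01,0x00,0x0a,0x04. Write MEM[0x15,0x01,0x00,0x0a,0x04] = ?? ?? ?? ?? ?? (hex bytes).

MEM[0x15,0x01,0x00,0x0a,0x04] = 85 4e 25 25 e6

[0] 0x0f->0x09 len=2 : ed 25
[1] 0x12->0x01 len=5 : ce 0a bc 85 52
[2] 0x0f->0x13 len=4 : ed 25 c7 ce
[3] 0x01->0x12 len=6 : ce 0a bc 85 52 d1
[4] 0x0a->0x00 len=6 : 25 4e af 1c e6 ed
query mem[0x15]=0x85, mem[0x01]=0x4e, mem[0x00]=0x25, mem[0x0a]=0x25, mem[0x04]=0xe6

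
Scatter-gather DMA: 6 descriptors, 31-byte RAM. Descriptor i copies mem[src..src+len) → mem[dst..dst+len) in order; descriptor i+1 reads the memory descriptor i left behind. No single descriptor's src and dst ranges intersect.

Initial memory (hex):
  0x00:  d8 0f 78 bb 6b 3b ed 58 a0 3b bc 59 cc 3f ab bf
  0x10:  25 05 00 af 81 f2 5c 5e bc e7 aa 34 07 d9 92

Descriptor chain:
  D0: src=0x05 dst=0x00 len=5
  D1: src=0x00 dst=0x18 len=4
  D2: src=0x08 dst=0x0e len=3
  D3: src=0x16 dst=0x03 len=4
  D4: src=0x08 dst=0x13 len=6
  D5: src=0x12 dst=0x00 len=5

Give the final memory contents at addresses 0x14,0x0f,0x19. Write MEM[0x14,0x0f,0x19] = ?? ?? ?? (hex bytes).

D0: mem[0x00..0x04] <- [3b ed 58 a0 3b]
D1: mem[0x18..0x1b] <- [3b ed 58 a0]
D2: mem[0x0e..0x10] <- [a0 3b bc]
D3: mem[0x03..0x06] <- [5c 5e 3b ed]
D4: mem[0x13..0x18] <- [a0 3b bc 59 cc 3f]
D5: mem[0x00..0x04] <- [00 a0 3b bc 59]
query mem[0x14]=0x3b, mem[0x0f]=0x3b, mem[0x19]=0xed

MEM[0x14,0x0f,0x19] = 3b 3b ed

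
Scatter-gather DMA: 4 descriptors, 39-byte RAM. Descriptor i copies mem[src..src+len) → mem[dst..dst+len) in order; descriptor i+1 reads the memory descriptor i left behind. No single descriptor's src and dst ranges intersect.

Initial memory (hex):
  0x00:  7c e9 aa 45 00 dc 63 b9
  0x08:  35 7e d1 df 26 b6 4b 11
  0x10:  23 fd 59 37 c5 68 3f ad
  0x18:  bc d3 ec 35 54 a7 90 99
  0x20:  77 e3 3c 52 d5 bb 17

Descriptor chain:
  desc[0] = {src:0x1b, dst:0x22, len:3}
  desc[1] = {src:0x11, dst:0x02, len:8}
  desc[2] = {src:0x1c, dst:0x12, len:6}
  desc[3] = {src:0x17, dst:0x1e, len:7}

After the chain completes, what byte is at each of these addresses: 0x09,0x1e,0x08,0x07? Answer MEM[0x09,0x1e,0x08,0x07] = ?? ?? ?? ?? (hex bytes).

[0] 0x1b->0x22 len=3 : 35 54 a7
[1] 0x11->0x02 len=8 : fd 59 37 c5 68 3f ad bc
[2] 0x1c->0x12 len=6 : 54 a7 90 99 77 e3
[3] 0x17->0x1e len=7 : e3 bc d3 ec 35 54 a7
query mem[0x09]=0xbc, mem[0x1e]=0xe3, mem[0x08]=0xad, mem[0x07]=0x3f

MEM[0x09,0x1e,0x08,0x07] = bc e3 ad 3f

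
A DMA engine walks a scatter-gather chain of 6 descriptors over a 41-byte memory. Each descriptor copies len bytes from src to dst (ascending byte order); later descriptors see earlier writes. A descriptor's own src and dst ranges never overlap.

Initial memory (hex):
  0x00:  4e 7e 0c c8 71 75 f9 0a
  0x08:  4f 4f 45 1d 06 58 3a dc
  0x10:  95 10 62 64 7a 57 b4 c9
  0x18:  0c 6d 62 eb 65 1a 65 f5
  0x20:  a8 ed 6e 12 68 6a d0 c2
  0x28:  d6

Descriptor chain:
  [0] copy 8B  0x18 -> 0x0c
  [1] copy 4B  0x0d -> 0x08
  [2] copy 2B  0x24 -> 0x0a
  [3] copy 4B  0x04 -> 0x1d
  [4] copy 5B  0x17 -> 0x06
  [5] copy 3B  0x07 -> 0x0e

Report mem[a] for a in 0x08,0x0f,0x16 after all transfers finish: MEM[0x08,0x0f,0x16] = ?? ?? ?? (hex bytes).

MEM[0x08,0x0f,0x16] = 6d 6d b4

  after D0: wrote 8B at 0x0c = 0c6d62eb651a65f5
  after D1: wrote 4B at 0x08 = 6d62eb65
  after D2: wrote 2B at 0x0a = 686a
  after D3: wrote 4B at 0x1d = 7175f90a
  after D4: wrote 5B at 0x06 = c90c6d62eb
  after D5: wrote 3B at 0x0e = 0c6d62
query mem[0x08]=0x6d, mem[0x0f]=0x6d, mem[0x16]=0xb4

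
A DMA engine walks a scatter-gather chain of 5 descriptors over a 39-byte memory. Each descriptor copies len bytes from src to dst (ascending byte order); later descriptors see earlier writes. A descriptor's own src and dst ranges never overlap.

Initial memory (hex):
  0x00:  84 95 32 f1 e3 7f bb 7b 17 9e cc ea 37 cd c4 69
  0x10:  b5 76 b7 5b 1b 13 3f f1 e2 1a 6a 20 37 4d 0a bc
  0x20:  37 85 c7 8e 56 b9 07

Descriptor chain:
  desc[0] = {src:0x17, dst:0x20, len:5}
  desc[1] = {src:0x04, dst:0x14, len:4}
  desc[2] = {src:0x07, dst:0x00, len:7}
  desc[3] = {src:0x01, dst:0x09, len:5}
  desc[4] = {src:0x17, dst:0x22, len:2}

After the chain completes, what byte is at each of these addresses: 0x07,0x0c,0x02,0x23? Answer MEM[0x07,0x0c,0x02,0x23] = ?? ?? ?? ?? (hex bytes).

MEM[0x07,0x0c,0x02,0x23] = 7b ea 9e e2

  after D0: wrote 5B at 0x20 = f1e21a6a20
  after D1: wrote 4B at 0x14 = e37fbb7b
  after D2: wrote 7B at 0x00 = 7b179eccea37cd
  after D3: wrote 5B at 0x09 = 179eccea37
  after D4: wrote 2B at 0x22 = 7be2
query mem[0x07]=0x7b, mem[0x0c]=0xea, mem[0x02]=0x9e, mem[0x23]=0xe2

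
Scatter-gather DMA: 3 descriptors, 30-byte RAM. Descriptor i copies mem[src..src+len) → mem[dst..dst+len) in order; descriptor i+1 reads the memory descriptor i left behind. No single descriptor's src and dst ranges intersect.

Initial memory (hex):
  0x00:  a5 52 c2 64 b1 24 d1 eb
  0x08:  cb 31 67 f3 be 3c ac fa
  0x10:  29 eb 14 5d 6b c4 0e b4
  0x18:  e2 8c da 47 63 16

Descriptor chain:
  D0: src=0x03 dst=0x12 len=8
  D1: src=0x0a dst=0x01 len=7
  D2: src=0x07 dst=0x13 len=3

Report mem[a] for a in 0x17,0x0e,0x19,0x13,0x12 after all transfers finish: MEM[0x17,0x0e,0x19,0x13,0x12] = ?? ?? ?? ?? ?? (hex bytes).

#0 dst[0x12+8] := {0x64,0xb1,0x24,0xd1,0xeb,0xcb,0x31,0x67}
#1 dst[0x01+7] := {0x67,0xf3,0xbe,0x3c,0xac,0xfa,0x29}
#2 dst[0x13+3] := {0x29,0xcb,0x31}
query mem[0x17]=0xcb, mem[0x0e]=0xac, mem[0x19]=0x67, mem[0x13]=0x29, mem[0x12]=0x64

MEM[0x17,0x0e,0x19,0x13,0x12] = cb ac 67 29 64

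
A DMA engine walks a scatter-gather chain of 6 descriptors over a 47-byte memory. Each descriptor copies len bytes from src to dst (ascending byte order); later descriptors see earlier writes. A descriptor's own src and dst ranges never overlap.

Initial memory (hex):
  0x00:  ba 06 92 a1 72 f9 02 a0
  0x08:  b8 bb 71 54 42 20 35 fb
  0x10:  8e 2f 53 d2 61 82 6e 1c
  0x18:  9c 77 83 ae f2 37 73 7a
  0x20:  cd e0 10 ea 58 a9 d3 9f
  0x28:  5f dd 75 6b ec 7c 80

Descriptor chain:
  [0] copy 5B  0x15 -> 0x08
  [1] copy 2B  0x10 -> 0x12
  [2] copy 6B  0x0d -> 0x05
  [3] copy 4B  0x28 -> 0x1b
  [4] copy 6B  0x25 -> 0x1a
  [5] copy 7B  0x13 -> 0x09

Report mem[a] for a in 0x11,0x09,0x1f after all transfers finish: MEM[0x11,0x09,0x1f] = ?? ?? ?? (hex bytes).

#0 dst[0x08+5] := {0x82,0x6e,0x1c,0x9c,0x77}
#1 dst[0x12+2] := {0x8e,0x2f}
#2 dst[0x05+6] := {0x20,0x35,0xfb,0x8e,0x2f,0x8e}
#3 dst[0x1b+4] := {0x5f,0xdd,0x75,0x6b}
#4 dst[0x1a+6] := {0xa9,0xd3,0x9f,0x5f,0xdd,0x75}
#5 dst[0x09+7] := {0x2f,0x61,0x82,0x6e,0x1c,0x9c,0x77}
query mem[0x11]=0x2f, mem[0x09]=0x2f, mem[0x1f]=0x75

MEM[0x11,0x09,0x1f] = 2f 2f 75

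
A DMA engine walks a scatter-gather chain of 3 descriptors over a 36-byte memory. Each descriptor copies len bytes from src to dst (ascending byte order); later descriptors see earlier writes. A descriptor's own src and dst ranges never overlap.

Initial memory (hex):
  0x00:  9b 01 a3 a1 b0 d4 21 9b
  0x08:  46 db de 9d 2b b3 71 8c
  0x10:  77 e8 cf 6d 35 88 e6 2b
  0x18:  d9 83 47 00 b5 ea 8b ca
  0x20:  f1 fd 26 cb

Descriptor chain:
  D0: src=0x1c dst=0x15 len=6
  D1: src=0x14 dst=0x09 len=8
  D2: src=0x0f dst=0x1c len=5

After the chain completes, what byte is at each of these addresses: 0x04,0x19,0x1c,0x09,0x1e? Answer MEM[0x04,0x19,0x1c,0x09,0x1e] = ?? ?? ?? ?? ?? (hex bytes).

MEM[0x04,0x19,0x1c,0x09,0x1e] = b0 f1 fd 35 e8

[0] 0x1c->0x15 len=6 : b5 ea 8b ca f1 fd
[1] 0x14->0x09 len=8 : 35 b5 ea 8b ca f1 fd 00
[2] 0x0f->0x1c len=5 : fd 00 e8 cf 6d
query mem[0x04]=0xb0, mem[0x19]=0xf1, mem[0x1c]=0xfd, mem[0x09]=0x35, mem[0x1e]=0xe8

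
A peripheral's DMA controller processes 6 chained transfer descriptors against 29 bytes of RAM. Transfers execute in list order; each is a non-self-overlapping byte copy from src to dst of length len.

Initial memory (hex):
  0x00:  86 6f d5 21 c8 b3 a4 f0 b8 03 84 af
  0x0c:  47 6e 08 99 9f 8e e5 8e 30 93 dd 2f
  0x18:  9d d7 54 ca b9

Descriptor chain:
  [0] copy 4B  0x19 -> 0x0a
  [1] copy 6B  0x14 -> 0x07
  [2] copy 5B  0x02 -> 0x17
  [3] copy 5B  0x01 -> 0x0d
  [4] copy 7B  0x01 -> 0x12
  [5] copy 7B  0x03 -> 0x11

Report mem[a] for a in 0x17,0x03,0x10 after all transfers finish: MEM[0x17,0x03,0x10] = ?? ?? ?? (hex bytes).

MEM[0x17,0x03,0x10] = dd 21 c8

D0: mem[0x0a..0x0d] <- [d7 54 ca b9]
D1: mem[0x07..0x0c] <- [30 93 dd 2f 9d d7]
D2: mem[0x17..0x1b] <- [d5 21 c8 b3 a4]
D3: mem[0x0d..0x11] <- [6f d5 21 c8 b3]
D4: mem[0x12..0x18] <- [6f d5 21 c8 b3 a4 30]
D5: mem[0x11..0x17] <- [21 c8 b3 a4 30 93 dd]
query mem[0x17]=0xdd, mem[0x03]=0x21, mem[0x10]=0xc8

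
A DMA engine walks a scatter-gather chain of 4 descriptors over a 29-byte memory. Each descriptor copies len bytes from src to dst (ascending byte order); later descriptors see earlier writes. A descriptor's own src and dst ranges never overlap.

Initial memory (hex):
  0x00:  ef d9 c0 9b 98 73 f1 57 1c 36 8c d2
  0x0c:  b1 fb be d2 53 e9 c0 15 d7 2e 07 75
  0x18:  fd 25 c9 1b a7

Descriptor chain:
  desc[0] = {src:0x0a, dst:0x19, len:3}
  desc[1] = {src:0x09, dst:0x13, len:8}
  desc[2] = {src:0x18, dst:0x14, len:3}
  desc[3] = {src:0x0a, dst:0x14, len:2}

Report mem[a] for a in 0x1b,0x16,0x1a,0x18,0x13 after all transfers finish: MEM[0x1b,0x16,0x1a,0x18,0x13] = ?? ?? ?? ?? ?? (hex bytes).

MEM[0x1b,0x16,0x1a,0x18,0x13] = b1 53 53 be 36

D0: mem[0x19..0x1b] <- [8c d2 b1]
D1: mem[0x13..0x1a] <- [36 8c d2 b1 fb be d2 53]
D2: mem[0x14..0x16] <- [be d2 53]
D3: mem[0x14..0x15] <- [8c d2]
query mem[0x1b]=0xb1, mem[0x16]=0x53, mem[0x1a]=0x53, mem[0x18]=0xbe, mem[0x13]=0x36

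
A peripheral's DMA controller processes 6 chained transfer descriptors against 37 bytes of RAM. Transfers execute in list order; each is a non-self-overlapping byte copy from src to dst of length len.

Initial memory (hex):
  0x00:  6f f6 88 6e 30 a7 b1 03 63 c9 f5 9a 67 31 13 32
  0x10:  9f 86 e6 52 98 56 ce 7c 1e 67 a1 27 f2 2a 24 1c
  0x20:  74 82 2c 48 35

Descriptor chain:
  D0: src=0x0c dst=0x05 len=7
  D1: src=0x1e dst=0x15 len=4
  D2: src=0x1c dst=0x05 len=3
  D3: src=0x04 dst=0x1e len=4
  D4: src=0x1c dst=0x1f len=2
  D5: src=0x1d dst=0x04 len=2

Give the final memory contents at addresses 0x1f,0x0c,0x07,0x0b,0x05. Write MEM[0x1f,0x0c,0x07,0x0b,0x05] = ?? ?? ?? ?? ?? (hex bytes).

D0: mem[0x05..0x0b] <- [67 31 13 32 9f 86 e6]
D1: mem[0x15..0x18] <- [24 1c 74 82]
D2: mem[0x05..0x07] <- [f2 2a 24]
D3: mem[0x1e..0x21] <- [30 f2 2a 24]
D4: mem[0x1f..0x20] <- [f2 2a]
D5: mem[0x04..0x05] <- [2a 30]
query mem[0x1f]=0xf2, mem[0x0c]=0x67, mem[0x07]=0x24, mem[0x0b]=0xe6, mem[0x05]=0x30

MEM[0x1f,0x0c,0x07,0x0b,0x05] = f2 67 24 e6 30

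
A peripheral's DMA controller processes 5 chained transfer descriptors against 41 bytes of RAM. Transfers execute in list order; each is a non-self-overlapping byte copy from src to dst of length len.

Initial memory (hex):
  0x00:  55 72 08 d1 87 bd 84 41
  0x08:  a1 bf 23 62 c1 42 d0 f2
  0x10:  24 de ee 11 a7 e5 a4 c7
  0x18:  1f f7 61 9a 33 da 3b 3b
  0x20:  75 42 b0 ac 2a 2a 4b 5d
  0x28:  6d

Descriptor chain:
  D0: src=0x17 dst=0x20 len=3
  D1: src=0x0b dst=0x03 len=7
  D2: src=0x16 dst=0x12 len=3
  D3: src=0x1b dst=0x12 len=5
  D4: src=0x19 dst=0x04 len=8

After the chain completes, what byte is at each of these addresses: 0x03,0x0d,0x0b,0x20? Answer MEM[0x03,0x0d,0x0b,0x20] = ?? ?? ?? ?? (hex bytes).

D0: mem[0x20..0x22] <- [c7 1f f7]
D1: mem[0x03..0x09] <- [62 c1 42 d0 f2 24 de]
D2: mem[0x12..0x14] <- [a4 c7 1f]
D3: mem[0x12..0x16] <- [9a 33 da 3b 3b]
D4: mem[0x04..0x0b] <- [f7 61 9a 33 da 3b 3b c7]
query mem[0x03]=0x62, mem[0x0d]=0x42, mem[0x0b]=0xc7, mem[0x20]=0xc7

MEM[0x03,0x0d,0x0b,0x20] = 62 42 c7 c7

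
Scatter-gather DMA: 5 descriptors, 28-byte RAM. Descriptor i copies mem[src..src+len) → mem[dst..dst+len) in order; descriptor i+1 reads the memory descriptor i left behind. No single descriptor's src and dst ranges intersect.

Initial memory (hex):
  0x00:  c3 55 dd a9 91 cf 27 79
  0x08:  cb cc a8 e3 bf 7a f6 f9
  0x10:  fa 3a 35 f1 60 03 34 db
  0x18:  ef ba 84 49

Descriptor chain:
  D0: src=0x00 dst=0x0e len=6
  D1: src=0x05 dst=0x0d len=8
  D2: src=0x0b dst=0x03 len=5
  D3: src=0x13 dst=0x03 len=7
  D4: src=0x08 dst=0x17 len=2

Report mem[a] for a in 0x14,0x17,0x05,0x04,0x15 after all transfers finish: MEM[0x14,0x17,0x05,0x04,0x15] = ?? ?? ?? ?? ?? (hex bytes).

MEM[0x14,0x17,0x05,0x04,0x15] = bf ef 03 bf 03

[0] 0x00->0x0e len=6 : c3 55 dd a9 91 cf
[1] 0x05->0x0d len=8 : cf 27 79 cb cc a8 e3 bf
[2] 0x0b->0x03 len=5 : e3 bf cf 27 79
[3] 0x13->0x03 len=7 : e3 bf 03 34 db ef ba
[4] 0x08->0x17 len=2 : ef ba
query mem[0x14]=0xbf, mem[0x17]=0xef, mem[0x05]=0x03, mem[0x04]=0xbf, mem[0x15]=0x03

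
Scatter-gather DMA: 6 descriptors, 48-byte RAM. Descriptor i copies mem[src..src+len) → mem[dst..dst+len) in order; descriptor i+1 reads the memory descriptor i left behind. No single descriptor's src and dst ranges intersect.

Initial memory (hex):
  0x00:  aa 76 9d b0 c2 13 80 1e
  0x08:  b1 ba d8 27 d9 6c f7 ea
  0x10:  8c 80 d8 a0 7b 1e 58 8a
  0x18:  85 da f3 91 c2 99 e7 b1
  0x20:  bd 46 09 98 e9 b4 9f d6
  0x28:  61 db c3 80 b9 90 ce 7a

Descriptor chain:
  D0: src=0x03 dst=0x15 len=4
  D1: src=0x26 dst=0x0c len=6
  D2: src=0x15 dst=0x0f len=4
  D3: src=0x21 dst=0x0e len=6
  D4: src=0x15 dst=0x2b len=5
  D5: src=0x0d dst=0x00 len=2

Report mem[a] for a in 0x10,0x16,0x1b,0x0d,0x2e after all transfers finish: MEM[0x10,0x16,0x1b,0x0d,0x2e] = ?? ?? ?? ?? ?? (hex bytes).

#0 dst[0x15+4] := {0xb0,0xc2,0x13,0x80}
#1 dst[0x0c+6] := {0x9f,0xd6,0x61,0xdb,0xc3,0x80}
#2 dst[0x0f+4] := {0xb0,0xc2,0x13,0x80}
#3 dst[0x0e+6] := {0x46,0x09,0x98,0xe9,0xb4,0x9f}
#4 dst[0x2b+5] := {0xb0,0xc2,0x13,0x80,0xda}
#5 dst[0x00+2] := {0xd6,0x46}
query mem[0x10]=0x98, mem[0x16]=0xc2, mem[0x1b]=0x91, mem[0x0d]=0xd6, mem[0x2e]=0x80

MEM[0x10,0x16,0x1b,0x0d,0x2e] = 98 c2 91 d6 80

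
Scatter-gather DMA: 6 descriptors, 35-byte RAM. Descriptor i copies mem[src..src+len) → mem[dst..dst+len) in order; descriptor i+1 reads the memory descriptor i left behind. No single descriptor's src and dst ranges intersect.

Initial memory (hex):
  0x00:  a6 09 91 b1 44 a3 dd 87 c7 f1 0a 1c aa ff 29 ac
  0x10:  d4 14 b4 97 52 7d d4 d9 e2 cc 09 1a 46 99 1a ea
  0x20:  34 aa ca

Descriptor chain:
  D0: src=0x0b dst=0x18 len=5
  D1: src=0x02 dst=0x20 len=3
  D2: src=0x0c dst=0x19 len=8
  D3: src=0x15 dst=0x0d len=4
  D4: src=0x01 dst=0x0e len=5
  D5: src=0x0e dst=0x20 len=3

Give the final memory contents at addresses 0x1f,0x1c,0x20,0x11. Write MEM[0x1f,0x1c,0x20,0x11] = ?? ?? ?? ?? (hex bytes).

[0] 0x0b->0x18 len=5 : 1c aa ff 29 ac
[1] 0x02->0x20 len=3 : 91 b1 44
[2] 0x0c->0x19 len=8 : aa ff 29 ac d4 14 b4 97
[3] 0x15->0x0d len=4 : 7d d4 d9 1c
[4] 0x01->0x0e len=5 : 09 91 b1 44 a3
[5] 0x0e->0x20 len=3 : 09 91 b1
query mem[0x1f]=0xb4, mem[0x1c]=0xac, mem[0x20]=0x09, mem[0x11]=0x44

MEM[0x1f,0x1c,0x20,0x11] = b4 ac 09 44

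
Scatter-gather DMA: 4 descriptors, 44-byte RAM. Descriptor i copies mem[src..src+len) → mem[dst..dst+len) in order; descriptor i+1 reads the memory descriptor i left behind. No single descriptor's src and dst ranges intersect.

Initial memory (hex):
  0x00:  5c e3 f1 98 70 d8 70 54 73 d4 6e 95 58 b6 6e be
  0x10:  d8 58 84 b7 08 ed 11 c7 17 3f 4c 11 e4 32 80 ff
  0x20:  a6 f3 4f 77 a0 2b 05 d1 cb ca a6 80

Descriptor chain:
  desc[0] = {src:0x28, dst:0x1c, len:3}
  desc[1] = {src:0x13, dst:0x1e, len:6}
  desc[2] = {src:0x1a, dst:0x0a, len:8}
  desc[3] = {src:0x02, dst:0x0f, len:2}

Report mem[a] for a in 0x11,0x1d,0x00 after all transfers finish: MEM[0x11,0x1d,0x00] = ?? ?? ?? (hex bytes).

#0 dst[0x1c+3] := {0xcb,0xca,0xa6}
#1 dst[0x1e+6] := {0xb7,0x08,0xed,0x11,0xc7,0x17}
#2 dst[0x0a+8] := {0x4c,0x11,0xcb,0xca,0xb7,0x08,0xed,0x11}
#3 dst[0x0f+2] := {0xf1,0x98}
query mem[0x11]=0x11, mem[0x1d]=0xca, mem[0x00]=0x5c

MEM[0x11,0x1d,0x00] = 11 ca 5c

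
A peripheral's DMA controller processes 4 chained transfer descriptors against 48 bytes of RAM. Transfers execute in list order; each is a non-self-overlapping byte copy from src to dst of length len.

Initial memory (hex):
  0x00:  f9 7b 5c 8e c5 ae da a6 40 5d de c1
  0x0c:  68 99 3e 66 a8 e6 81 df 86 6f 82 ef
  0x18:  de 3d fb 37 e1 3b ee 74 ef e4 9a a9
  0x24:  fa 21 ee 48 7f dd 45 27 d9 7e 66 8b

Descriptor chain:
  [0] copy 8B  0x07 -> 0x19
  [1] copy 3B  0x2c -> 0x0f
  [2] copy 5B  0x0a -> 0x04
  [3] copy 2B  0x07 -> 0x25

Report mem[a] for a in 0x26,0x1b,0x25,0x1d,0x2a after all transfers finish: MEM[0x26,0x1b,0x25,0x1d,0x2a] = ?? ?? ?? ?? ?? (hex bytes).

MEM[0x26,0x1b,0x25,0x1d,0x2a] = 3e 5d 99 c1 45

[0] 0x07->0x19 len=8 : a6 40 5d de c1 68 99 3e
[1] 0x2c->0x0f len=3 : d9 7e 66
[2] 0x0a->0x04 len=5 : de c1 68 99 3e
[3] 0x07->0x25 len=2 : 99 3e
query mem[0x26]=0x3e, mem[0x1b]=0x5d, mem[0x25]=0x99, mem[0x1d]=0xc1, mem[0x2a]=0x45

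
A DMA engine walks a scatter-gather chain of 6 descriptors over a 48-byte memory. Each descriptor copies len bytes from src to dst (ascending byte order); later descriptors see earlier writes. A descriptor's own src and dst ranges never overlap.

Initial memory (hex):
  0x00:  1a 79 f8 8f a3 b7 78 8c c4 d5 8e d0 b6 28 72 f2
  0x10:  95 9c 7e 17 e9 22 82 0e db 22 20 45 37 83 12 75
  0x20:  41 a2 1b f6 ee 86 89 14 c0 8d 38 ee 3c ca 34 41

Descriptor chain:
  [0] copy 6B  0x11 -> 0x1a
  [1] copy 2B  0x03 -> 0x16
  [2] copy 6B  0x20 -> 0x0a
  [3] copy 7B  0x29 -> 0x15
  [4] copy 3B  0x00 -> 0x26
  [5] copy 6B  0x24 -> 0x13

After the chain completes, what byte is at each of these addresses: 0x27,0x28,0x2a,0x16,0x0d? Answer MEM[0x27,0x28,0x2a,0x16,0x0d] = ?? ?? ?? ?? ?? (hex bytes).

MEM[0x27,0x28,0x2a,0x16,0x0d] = 79 f8 38 79 f6

  after D0: wrote 6B at 0x1a = 9c7e17e92282
  after D1: wrote 2B at 0x16 = 8fa3
  after D2: wrote 6B at 0x0a = 41a21bf6ee86
  after D3: wrote 7B at 0x15 = 8d38ee3cca3441
  after D4: wrote 3B at 0x26 = 1a79f8
  after D5: wrote 6B at 0x13 = ee861a79f88d
query mem[0x27]=0x79, mem[0x28]=0xf8, mem[0x2a]=0x38, mem[0x16]=0x79, mem[0x0d]=0xf6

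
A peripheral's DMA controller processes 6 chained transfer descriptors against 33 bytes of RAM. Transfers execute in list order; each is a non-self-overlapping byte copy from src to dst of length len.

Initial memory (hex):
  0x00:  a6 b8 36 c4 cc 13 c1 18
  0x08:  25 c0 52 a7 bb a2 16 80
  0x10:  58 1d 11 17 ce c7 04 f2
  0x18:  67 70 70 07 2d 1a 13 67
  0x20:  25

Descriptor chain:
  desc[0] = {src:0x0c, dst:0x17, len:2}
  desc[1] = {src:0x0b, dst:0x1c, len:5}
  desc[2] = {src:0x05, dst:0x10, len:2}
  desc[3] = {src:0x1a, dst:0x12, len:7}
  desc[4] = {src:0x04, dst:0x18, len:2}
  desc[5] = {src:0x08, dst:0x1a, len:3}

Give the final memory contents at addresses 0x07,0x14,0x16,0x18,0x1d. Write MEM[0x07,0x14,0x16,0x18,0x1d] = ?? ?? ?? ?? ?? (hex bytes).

MEM[0x07,0x14,0x16,0x18,0x1d] = 18 a7 a2 cc bb

[0] 0x0c->0x17 len=2 : bb a2
[1] 0x0b->0x1c len=5 : a7 bb a2 16 80
[2] 0x05->0x10 len=2 : 13 c1
[3] 0x1a->0x12 len=7 : 70 07 a7 bb a2 16 80
[4] 0x04->0x18 len=2 : cc 13
[5] 0x08->0x1a len=3 : 25 c0 52
query mem[0x07]=0x18, mem[0x14]=0xa7, mem[0x16]=0xa2, mem[0x18]=0xcc, mem[0x1d]=0xbb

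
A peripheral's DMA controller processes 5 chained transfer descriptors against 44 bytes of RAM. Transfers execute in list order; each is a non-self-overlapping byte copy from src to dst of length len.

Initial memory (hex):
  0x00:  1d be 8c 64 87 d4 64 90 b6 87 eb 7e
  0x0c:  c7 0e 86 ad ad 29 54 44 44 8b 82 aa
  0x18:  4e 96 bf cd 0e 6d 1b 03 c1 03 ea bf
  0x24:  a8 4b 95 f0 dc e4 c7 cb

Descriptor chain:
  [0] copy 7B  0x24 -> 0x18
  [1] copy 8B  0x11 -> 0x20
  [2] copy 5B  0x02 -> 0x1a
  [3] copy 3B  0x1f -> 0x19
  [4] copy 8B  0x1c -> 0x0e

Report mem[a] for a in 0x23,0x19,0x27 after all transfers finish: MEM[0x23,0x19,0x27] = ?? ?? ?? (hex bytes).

MEM[0x23,0x19,0x27] = 44 03 a8

[0] 0x24->0x18 len=7 : a8 4b 95 f0 dc e4 c7
[1] 0x11->0x20 len=8 : 29 54 44 44 8b 82 aa a8
[2] 0x02->0x1a len=5 : 8c 64 87 d4 64
[3] 0x1f->0x19 len=3 : 03 29 54
[4] 0x1c->0x0e len=8 : 87 d4 64 03 29 54 44 44
query mem[0x23]=0x44, mem[0x19]=0x03, mem[0x27]=0xa8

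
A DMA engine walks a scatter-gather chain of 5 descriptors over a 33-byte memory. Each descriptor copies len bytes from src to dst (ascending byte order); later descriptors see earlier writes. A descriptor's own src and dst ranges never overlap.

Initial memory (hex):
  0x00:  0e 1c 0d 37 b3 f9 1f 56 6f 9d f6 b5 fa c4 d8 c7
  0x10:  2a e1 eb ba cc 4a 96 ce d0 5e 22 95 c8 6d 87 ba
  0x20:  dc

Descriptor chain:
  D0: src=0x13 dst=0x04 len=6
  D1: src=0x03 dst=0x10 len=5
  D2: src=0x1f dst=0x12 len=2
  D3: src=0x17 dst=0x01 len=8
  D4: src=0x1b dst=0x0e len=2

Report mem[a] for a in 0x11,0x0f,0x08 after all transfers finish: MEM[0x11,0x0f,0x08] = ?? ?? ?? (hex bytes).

  after D0: wrote 6B at 0x04 = bacc4a96ced0
  after D1: wrote 5B at 0x10 = 37bacc4a96
  after D2: wrote 2B at 0x12 = badc
  after D3: wrote 8B at 0x01 = ced05e2295c86d87
  after D4: wrote 2B at 0x0e = 95c8
query mem[0x11]=0xba, mem[0x0f]=0xc8, mem[0x08]=0x87

MEM[0x11,0x0f,0x08] = ba c8 87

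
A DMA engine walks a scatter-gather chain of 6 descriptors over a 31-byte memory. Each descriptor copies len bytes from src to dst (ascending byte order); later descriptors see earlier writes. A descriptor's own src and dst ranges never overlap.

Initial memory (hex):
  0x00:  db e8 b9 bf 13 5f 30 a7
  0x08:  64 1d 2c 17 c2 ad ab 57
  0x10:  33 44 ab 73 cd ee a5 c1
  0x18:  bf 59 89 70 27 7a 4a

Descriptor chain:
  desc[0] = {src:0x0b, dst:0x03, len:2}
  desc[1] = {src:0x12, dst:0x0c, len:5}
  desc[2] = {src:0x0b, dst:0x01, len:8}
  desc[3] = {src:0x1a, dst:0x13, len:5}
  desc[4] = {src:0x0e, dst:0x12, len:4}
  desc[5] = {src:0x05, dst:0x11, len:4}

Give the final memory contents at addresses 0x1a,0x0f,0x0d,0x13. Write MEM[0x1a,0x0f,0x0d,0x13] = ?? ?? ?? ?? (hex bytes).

D0: mem[0x03..0x04] <- [17 c2]
D1: mem[0x0c..0x10] <- [ab 73 cd ee a5]
D2: mem[0x01..0x08] <- [17 ab 73 cd ee a5 44 ab]
D3: mem[0x13..0x17] <- [89 70 27 7a 4a]
D4: mem[0x12..0x15] <- [cd ee a5 44]
D5: mem[0x11..0x14] <- [ee a5 44 ab]
query mem[0x1a]=0x89, mem[0x0f]=0xee, mem[0x0d]=0x73, mem[0x13]=0x44

MEM[0x1a,0x0f,0x0d,0x13] = 89 ee 73 44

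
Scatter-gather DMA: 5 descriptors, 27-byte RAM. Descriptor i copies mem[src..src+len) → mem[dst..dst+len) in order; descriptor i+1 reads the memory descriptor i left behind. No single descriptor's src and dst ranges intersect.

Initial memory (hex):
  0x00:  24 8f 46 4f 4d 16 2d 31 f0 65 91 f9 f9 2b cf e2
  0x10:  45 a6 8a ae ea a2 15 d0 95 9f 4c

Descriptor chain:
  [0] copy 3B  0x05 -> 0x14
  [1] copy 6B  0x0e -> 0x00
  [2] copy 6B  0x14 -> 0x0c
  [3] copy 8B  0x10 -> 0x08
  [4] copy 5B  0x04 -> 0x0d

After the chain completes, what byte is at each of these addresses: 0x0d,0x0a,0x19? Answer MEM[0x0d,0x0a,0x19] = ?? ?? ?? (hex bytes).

[0] 0x05->0x14 len=3 : 16 2d 31
[1] 0x0e->0x00 len=6 : cf e2 45 a6 8a ae
[2] 0x14->0x0c len=6 : 16 2d 31 d0 95 9f
[3] 0x10->0x08 len=8 : 95 9f 8a ae 16 2d 31 d0
[4] 0x04->0x0d len=5 : 8a ae 2d 31 95
query mem[0x0d]=0x8a, mem[0x0a]=0x8a, mem[0x19]=0x9f

MEM[0x0d,0x0a,0x19] = 8a 8a 9f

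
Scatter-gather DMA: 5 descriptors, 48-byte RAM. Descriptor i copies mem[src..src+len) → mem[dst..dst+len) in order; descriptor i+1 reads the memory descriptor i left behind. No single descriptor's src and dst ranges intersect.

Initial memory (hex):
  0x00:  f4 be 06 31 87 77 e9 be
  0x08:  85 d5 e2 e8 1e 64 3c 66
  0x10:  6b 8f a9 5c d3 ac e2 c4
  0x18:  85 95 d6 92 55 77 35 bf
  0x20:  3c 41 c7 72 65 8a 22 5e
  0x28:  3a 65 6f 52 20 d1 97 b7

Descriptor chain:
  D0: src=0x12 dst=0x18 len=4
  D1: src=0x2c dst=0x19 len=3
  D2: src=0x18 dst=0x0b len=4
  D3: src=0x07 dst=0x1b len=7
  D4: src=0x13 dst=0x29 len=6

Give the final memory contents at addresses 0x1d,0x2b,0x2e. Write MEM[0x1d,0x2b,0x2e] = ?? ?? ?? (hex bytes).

MEM[0x1d,0x2b,0x2e] = d5 ac a9

#0 dst[0x18+4] := {0xa9,0x5c,0xd3,0xac}
#1 dst[0x19+3] := {0x20,0xd1,0x97}
#2 dst[0x0b+4] := {0xa9,0x20,0xd1,0x97}
#3 dst[0x1b+7] := {0xbe,0x85,0xd5,0xe2,0xa9,0x20,0xd1}
#4 dst[0x29+6] := {0x5c,0xd3,0xac,0xe2,0xc4,0xa9}
query mem[0x1d]=0xd5, mem[0x2b]=0xac, mem[0x2e]=0xa9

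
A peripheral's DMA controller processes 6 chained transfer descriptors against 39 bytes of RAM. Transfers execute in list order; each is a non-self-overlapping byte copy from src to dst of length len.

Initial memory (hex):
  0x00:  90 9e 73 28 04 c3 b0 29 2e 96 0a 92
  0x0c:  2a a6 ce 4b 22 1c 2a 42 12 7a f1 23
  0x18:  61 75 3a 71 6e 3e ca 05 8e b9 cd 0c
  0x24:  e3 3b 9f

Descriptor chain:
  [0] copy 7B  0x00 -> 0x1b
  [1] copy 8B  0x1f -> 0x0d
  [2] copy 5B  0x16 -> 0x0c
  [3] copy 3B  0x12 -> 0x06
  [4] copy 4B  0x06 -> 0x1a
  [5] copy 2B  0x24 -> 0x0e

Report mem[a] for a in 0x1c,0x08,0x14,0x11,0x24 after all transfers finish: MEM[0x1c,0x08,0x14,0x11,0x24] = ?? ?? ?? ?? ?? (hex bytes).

#0 dst[0x1b+7] := {0x90,0x9e,0x73,0x28,0x04,0xc3,0xb0}
#1 dst[0x0d+8] := {0x04,0xc3,0xb0,0xcd,0x0c,0xe3,0x3b,0x9f}
#2 dst[0x0c+5] := {0xf1,0x23,0x61,0x75,0x3a}
#3 dst[0x06+3] := {0xe3,0x3b,0x9f}
#4 dst[0x1a+4] := {0xe3,0x3b,0x9f,0x96}
#5 dst[0x0e+2] := {0xe3,0x3b}
query mem[0x1c]=0x9f, mem[0x08]=0x9f, mem[0x14]=0x9f, mem[0x11]=0x0c, mem[0x24]=0xe3

MEM[0x1c,0x08,0x14,0x11,0x24] = 9f 9f 9f 0c e3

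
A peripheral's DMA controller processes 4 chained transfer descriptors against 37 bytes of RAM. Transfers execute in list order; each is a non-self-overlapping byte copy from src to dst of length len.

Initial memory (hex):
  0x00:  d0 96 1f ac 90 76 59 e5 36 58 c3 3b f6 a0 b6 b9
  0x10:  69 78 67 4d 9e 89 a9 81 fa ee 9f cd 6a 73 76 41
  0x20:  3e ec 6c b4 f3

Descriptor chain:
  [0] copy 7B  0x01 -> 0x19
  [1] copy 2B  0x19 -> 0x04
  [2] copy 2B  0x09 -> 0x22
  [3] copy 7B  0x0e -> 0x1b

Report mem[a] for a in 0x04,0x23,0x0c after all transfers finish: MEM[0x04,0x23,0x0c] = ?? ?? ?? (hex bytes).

#0 dst[0x19+7] := {0x96,0x1f,0xac,0x90,0x76,0x59,0xe5}
#1 dst[0x04+2] := {0x96,0x1f}
#2 dst[0x22+2] := {0x58,0xc3}
#3 dst[0x1b+7] := {0xb6,0xb9,0x69,0x78,0x67,0x4d,0x9e}
query mem[0x04]=0x96, mem[0x23]=0xc3, mem[0x0c]=0xf6

MEM[0x04,0x23,0x0c] = 96 c3 f6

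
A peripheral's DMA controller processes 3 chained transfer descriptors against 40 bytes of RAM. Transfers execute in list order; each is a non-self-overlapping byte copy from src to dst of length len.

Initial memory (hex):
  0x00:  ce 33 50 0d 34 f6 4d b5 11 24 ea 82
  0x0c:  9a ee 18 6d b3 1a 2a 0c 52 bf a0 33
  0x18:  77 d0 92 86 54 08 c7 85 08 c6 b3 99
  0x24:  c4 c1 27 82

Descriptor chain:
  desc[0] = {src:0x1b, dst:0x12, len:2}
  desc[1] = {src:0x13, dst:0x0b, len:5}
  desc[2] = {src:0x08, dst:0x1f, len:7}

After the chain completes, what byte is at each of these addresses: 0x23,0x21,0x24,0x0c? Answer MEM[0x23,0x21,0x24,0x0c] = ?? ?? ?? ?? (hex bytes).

D0: mem[0x12..0x13] <- [86 54]
D1: mem[0x0b..0x0f] <- [54 52 bf a0 33]
D2: mem[0x1f..0x25] <- [11 24 ea 54 52 bf a0]
query mem[0x23]=0x52, mem[0x21]=0xea, mem[0x24]=0xbf, mem[0x0c]=0x52

MEM[0x23,0x21,0x24,0x0c] = 52 ea bf 52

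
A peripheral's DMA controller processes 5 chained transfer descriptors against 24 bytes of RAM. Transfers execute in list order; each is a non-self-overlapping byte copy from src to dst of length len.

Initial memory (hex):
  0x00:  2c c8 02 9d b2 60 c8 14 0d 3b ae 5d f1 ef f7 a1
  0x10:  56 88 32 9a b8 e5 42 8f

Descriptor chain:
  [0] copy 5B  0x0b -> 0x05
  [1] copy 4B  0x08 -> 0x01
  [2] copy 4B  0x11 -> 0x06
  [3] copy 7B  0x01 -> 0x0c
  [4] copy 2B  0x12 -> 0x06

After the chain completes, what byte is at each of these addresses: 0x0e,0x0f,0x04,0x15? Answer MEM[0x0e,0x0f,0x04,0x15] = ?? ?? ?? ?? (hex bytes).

MEM[0x0e,0x0f,0x04,0x15] = ae 5d 5d e5

D0: mem[0x05..0x09] <- [5d f1 ef f7 a1]
D1: mem[0x01..0x04] <- [f7 a1 ae 5d]
D2: mem[0x06..0x09] <- [88 32 9a b8]
D3: mem[0x0c..0x12] <- [f7 a1 ae 5d 5d 88 32]
D4: mem[0x06..0x07] <- [32 9a]
query mem[0x0e]=0xae, mem[0x0f]=0x5d, mem[0x04]=0x5d, mem[0x15]=0xe5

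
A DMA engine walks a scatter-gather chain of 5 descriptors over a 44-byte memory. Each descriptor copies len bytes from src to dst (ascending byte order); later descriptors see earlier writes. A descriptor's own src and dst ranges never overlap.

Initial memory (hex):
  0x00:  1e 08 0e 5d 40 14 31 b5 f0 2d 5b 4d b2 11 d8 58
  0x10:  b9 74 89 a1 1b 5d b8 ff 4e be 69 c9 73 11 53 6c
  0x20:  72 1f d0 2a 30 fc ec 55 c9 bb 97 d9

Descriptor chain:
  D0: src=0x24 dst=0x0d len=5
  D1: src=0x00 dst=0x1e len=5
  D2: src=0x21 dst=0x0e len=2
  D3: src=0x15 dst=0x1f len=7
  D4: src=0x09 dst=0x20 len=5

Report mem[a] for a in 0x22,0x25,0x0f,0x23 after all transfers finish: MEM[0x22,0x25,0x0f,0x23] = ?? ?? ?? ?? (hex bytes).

MEM[0x22,0x25,0x0f,0x23] = 4d c9 40 b2

D0: mem[0x0d..0x11] <- [30 fc ec 55 c9]
D1: mem[0x1e..0x22] <- [1e 08 0e 5d 40]
D2: mem[0x0e..0x0f] <- [5d 40]
D3: mem[0x1f..0x25] <- [5d b8 ff 4e be 69 c9]
D4: mem[0x20..0x24] <- [2d 5b 4d b2 30]
query mem[0x22]=0x4d, mem[0x25]=0xc9, mem[0x0f]=0x40, mem[0x23]=0xb2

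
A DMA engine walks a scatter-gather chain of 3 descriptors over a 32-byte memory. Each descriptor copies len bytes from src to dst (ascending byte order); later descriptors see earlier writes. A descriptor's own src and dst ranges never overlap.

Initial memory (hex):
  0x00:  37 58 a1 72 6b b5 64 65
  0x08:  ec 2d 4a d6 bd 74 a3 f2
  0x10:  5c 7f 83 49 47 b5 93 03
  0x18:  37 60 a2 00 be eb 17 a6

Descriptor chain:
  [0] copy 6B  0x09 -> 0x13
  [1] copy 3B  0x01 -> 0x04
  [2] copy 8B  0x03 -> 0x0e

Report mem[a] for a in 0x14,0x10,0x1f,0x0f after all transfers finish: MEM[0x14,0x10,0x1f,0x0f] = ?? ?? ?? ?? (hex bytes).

MEM[0x14,0x10,0x1f,0x0f] = 2d a1 a6 58

  after D0: wrote 6B at 0x13 = 2d4ad6bd74a3
  after D1: wrote 3B at 0x04 = 58a172
  after D2: wrote 8B at 0x0e = 7258a17265ec2d4a
query mem[0x14]=0x2d, mem[0x10]=0xa1, mem[0x1f]=0xa6, mem[0x0f]=0x58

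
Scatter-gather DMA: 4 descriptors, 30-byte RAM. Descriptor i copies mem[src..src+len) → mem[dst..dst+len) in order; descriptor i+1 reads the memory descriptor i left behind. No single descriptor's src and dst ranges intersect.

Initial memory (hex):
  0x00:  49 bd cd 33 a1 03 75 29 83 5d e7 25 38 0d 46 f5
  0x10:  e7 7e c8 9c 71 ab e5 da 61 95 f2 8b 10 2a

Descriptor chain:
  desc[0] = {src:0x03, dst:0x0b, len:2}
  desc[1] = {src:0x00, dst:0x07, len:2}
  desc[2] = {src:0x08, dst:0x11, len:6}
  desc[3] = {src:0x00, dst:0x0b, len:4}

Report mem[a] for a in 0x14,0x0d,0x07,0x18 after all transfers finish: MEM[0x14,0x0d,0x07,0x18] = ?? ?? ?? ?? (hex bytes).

MEM[0x14,0x0d,0x07,0x18] = 33 cd 49 61

[0] 0x03->0x0b len=2 : 33 a1
[1] 0x00->0x07 len=2 : 49 bd
[2] 0x08->0x11 len=6 : bd 5d e7 33 a1 0d
[3] 0x00->0x0b len=4 : 49 bd cd 33
query mem[0x14]=0x33, mem[0x0d]=0xcd, mem[0x07]=0x49, mem[0x18]=0x61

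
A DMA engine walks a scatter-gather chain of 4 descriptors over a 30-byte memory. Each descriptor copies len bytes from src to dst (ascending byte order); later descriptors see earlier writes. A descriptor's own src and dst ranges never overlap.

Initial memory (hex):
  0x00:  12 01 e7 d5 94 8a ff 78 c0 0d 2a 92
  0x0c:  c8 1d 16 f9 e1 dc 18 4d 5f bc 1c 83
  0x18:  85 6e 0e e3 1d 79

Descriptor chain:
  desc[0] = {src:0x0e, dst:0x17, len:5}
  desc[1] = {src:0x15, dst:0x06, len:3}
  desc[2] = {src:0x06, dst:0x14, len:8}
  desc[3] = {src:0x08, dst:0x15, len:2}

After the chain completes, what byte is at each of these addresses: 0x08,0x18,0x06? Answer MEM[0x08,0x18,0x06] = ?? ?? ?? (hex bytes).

MEM[0x08,0x18,0x06] = 16 2a bc

  after D0: wrote 5B at 0x17 = 16f9e1dc18
  after D1: wrote 3B at 0x06 = bc1c16
  after D2: wrote 8B at 0x14 = bc1c160d2a92c81d
  after D3: wrote 2B at 0x15 = 160d
query mem[0x08]=0x16, mem[0x18]=0x2a, mem[0x06]=0xbc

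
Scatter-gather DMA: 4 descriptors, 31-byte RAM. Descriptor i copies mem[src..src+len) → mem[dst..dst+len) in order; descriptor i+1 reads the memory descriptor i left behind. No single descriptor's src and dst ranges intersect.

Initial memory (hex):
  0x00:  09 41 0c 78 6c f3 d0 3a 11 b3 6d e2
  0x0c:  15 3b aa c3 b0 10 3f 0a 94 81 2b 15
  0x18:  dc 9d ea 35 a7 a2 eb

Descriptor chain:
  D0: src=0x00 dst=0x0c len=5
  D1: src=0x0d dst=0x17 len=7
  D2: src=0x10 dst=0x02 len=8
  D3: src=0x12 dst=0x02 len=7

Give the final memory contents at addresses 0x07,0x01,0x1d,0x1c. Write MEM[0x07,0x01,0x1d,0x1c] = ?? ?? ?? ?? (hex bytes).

MEM[0x07,0x01,0x1d,0x1c] = 41 41 0a 3f

  after D0: wrote 5B at 0x0c = 09410c786c
  after D1: wrote 7B at 0x17 = 410c786c103f0a
  after D2: wrote 8B at 0x02 = 6c103f0a94812b41
  after D3: wrote 7B at 0x02 = 3f0a94812b410c
query mem[0x07]=0x41, mem[0x01]=0x41, mem[0x1d]=0x0a, mem[0x1c]=0x3f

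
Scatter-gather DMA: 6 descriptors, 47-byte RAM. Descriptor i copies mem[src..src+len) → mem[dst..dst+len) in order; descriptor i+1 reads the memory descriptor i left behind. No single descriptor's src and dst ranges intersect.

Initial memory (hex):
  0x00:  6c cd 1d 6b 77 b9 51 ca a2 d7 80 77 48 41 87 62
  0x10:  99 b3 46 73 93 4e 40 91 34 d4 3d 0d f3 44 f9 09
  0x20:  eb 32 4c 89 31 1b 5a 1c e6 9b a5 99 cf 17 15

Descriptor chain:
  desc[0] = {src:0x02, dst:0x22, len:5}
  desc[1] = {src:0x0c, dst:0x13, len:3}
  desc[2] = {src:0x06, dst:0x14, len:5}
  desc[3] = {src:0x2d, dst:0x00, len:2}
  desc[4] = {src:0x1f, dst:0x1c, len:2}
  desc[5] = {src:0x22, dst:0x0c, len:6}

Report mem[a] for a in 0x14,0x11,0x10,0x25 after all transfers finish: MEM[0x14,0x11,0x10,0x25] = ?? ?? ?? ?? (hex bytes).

  after D0: wrote 5B at 0x22 = 1d6b77b951
  after D1: wrote 3B at 0x13 = 484187
  after D2: wrote 5B at 0x14 = 51caa2d780
  after D3: wrote 2B at 0x00 = 1715
  after D4: wrote 2B at 0x1c = 09eb
  after D5: wrote 6B at 0x0c = 1d6b77b9511c
query mem[0x14]=0x51, mem[0x11]=0x1c, mem[0x10]=0x51, mem[0x25]=0xb9

MEM[0x14,0x11,0x10,0x25] = 51 1c 51 b9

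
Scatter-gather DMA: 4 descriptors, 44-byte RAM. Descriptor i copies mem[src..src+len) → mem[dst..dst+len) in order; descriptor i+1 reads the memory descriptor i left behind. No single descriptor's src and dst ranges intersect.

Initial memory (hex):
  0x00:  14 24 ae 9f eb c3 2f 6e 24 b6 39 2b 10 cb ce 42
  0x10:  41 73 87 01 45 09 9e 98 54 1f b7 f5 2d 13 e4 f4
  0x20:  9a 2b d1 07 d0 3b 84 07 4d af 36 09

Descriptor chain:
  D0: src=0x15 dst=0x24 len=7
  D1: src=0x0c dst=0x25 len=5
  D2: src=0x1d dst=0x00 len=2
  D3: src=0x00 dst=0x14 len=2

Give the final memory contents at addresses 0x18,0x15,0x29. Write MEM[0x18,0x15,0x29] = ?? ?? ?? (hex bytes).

MEM[0x18,0x15,0x29] = 54 e4 41

[0] 0x15->0x24 len=7 : 09 9e 98 54 1f b7 f5
[1] 0x0c->0x25 len=5 : 10 cb ce 42 41
[2] 0x1d->0x00 len=2 : 13 e4
[3] 0x00->0x14 len=2 : 13 e4
query mem[0x18]=0x54, mem[0x15]=0xe4, mem[0x29]=0x41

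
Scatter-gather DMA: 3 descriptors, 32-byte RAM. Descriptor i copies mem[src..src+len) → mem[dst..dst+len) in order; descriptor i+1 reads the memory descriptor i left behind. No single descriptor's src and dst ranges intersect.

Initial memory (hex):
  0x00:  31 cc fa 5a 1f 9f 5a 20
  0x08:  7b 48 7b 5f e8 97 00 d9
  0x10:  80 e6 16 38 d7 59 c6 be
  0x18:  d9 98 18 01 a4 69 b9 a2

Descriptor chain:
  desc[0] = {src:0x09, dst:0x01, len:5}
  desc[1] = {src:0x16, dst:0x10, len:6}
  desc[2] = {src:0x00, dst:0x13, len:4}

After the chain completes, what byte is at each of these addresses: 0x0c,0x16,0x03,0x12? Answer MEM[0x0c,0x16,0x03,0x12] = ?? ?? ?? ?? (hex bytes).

[0] 0x09->0x01 len=5 : 48 7b 5f e8 97
[1] 0x16->0x10 len=6 : c6 be d9 98 18 01
[2] 0x00->0x13 len=4 : 31 48 7b 5f
query mem[0x0c]=0xe8, mem[0x16]=0x5f, mem[0x03]=0x5f, mem[0x12]=0xd9

MEM[0x0c,0x16,0x03,0x12] = e8 5f 5f d9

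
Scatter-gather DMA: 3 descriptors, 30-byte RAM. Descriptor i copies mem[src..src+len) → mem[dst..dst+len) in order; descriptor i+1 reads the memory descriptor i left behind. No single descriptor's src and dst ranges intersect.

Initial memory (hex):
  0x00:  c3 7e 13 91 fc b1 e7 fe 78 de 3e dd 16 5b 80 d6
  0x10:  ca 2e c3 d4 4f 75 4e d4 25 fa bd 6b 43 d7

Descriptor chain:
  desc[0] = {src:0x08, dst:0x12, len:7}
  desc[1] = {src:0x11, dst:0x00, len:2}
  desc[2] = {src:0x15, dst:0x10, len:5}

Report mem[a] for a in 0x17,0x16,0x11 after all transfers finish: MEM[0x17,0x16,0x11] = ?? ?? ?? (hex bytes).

D0: mem[0x12..0x18] <- [78 de 3e dd 16 5b 80]
D1: mem[0x00..0x01] <- [2e 78]
D2: mem[0x10..0x14] <- [dd 16 5b 80 fa]
query mem[0x17]=0x5b, mem[0x16]=0x16, mem[0x11]=0x16

MEM[0x17,0x16,0x11] = 5b 16 16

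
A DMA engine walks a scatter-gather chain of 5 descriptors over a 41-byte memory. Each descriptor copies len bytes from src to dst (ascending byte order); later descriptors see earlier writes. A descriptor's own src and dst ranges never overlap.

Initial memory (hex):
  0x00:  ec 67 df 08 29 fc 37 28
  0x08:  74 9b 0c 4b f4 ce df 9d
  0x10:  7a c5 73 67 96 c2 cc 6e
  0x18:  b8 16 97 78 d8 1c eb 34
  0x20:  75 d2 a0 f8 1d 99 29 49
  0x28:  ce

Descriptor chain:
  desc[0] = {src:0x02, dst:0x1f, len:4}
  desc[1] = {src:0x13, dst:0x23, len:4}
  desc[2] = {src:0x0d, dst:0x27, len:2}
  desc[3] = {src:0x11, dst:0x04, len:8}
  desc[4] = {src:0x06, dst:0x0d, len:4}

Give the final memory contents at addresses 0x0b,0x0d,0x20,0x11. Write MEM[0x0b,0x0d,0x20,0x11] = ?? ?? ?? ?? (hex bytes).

MEM[0x0b,0x0d,0x20,0x11] = b8 67 08 c5

  after D0: wrote 4B at 0x1f = df0829fc
  after D1: wrote 4B at 0x23 = 6796c2cc
  after D2: wrote 2B at 0x27 = cedf
  after D3: wrote 8B at 0x04 = c5736796c2cc6eb8
  after D4: wrote 4B at 0x0d = 6796c2cc
query mem[0x0b]=0xb8, mem[0x0d]=0x67, mem[0x20]=0x08, mem[0x11]=0xc5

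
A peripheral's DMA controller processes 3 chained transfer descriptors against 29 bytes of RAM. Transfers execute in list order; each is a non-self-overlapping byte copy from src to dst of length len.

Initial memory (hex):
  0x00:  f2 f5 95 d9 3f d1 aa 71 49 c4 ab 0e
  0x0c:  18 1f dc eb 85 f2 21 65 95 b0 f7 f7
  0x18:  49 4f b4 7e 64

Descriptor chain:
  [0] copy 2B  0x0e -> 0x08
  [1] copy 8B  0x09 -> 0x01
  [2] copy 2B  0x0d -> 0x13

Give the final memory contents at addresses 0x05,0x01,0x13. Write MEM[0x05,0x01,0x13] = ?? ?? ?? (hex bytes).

MEM[0x05,0x01,0x13] = 1f eb 1f

#0 dst[0x08+2] := {0xdc,0xeb}
#1 dst[0x01+8] := {0xeb,0xab,0x0e,0x18,0x1f,0xdc,0xeb,0x85}
#2 dst[0x13+2] := {0x1f,0xdc}
query mem[0x05]=0x1f, mem[0x01]=0xeb, mem[0x13]=0x1f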